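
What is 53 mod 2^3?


53 & 7 = 5

5


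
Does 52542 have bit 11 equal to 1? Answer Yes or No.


0b1100110100111110, bit 11 = 1. Yes

Yes


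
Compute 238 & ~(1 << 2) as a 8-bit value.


238 & ~(1 << 2) = 234

234


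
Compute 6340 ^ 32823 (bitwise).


0b1100011000100 ^ 0b1000000000110111 = 0b1001100011110011 = 39155

39155


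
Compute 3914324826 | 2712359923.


0b11101001010011111101101101011010 | 0b10100001101010110101001111110011 = 0b11101001111011111101101111111011 = 3924810747

3924810747


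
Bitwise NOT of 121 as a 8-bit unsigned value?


~0b1111001 = 0b10000110 = 134 (8-bit unsigned)

134


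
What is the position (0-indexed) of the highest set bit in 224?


0b11100000. Highest set bit at position 7

7


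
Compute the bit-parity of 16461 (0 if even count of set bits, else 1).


0b100000001001101 has 5 ones => parity 1

1


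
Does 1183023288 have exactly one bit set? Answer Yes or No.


0b1000110100000111000000010111000. Multiple bits set => No

No


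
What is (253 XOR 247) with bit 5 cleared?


Step 1: 253 ^ 247 = 10
Step 2: 10 & ~(1 << 5) = 10

10


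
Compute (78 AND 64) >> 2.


Step 1: 78 & 64 = 64
Step 2: 64 >> 2 = 16

16


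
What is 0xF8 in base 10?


F8 hex = 248 decimal

248


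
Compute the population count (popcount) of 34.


0b100010 has 2 set bits

2


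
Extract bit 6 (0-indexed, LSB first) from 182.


0b10110110, position 6 = 0

0


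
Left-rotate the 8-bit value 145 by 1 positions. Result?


Rotate 0b10010001 left by 1 (8-bit) = 0b100011 = 35

35


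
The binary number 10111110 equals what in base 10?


10111110 in decimal = 190

190


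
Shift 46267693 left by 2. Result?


0b10110000011111110100101101 << 2 = 0b1011000001111111010010110100 = 185070772

185070772


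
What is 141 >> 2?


0b10001101 >> 2 = 0b100011 = 35

35


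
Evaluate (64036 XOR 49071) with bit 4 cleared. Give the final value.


Step 1: 64036 ^ 49071 = 17803
Step 2: 17803 & ~(1 << 4) = 17803

17803


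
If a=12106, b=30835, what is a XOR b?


12106 ^ 30835 = 22329

22329


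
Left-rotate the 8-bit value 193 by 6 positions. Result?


Rotate 0b11000001 left by 6 (8-bit) = 0b1110000 = 112

112


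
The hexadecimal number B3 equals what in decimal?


B3 hex = 179 decimal

179


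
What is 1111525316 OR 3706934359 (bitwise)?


0b1000010010000001000011111000100 | 0b11011100111100110101010001010111 = 0b11011110111100111101011111010111 = 3740522455

3740522455


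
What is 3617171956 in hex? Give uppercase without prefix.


3617171956 = D799A9F4 hex

D799A9F4


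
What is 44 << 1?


0b101100 << 1 = 0b1011000 = 88

88


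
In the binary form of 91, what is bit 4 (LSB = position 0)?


0b1011011, position 4 = 1

1


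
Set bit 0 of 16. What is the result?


16 | (1 << 0) = 16 | 1 = 17

17


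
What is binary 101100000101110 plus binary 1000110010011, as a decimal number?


101100000101110 + 1000110010011 = 110100111000001 = 27073

27073


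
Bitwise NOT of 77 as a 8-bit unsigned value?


~0b1001101 = 0b10110010 = 178 (8-bit unsigned)

178


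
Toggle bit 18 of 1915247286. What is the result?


1915247286 ^ (1 << 18) = 1915247286 ^ 262144 = 1915509430

1915509430


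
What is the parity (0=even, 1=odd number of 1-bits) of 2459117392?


0b10010010100100110010011101010000 has 13 ones => parity 1

1


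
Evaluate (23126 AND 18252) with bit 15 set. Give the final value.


Step 1: 23126 & 18252 = 16964
Step 2: 16964 | (1 << 15) = 16964 | 32768 = 49732

49732


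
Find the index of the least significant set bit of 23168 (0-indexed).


0b101101010000000. Lowest set bit at position 7

7


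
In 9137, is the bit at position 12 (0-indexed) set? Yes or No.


0b10001110110001, bit 12 = 0. No

No


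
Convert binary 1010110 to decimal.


1010110 in decimal = 86

86


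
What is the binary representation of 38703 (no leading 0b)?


38703 = 1001011100101111 in binary

1001011100101111


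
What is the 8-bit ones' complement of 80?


80 ^ 255 = 175

175


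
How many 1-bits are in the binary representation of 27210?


0b110101001001010 has 7 set bits

7


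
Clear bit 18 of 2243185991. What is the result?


2243185991 & ~(1 << 18) = 2242923847

2242923847


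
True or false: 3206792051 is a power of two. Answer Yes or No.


0b10111111001000111100001101110011. Multiple bits set => No

No


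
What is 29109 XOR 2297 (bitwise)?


0b111000110110101 ^ 0b100011111001 = 0b111100101001100 = 31052

31052


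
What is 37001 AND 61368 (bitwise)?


0b1001000010001001 & 0b1110111110111000 = 0b1000000010001000 = 32904

32904


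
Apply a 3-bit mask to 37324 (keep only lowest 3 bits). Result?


37324 & 7 = 4

4


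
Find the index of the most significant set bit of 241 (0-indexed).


0b11110001. Highest set bit at position 7

7


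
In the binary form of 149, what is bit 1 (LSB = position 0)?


0b10010101, position 1 = 0

0


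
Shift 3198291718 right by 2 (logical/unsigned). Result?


0b10111110101000100000111100000110 >> 2 = 0b101111101010001000001111000001 = 799572929

799572929


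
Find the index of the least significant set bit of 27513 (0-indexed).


0b110101101111001. Lowest set bit at position 0

0


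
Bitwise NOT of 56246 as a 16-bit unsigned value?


~0b1101101110110110 = 0b10010001001001 = 9289 (16-bit unsigned)

9289


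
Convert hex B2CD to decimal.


B2CD hex = 45773 decimal

45773


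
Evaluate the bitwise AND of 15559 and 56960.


0b11110011000111 & 0b1101111010000000 = 0b1110010000000 = 7296

7296


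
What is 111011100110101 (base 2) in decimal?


111011100110101 in decimal = 30517

30517


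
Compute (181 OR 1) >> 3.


Step 1: 181 | 1 = 181
Step 2: 181 >> 3 = 22

22


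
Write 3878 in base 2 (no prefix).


3878 = 111100100110 in binary

111100100110


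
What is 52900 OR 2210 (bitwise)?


0b1100111010100100 | 0b100010100010 = 0b1100111010100110 = 52902

52902


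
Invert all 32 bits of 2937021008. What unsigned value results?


2937021008 ^ 4294967295 = 1357946287

1357946287


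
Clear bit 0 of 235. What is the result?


235 & ~(1 << 0) = 234

234


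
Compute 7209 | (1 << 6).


7209 | (1 << 6) = 7209 | 64 = 7273

7273


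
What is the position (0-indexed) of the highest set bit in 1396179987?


0b1010011001110000000010000010011. Highest set bit at position 30

30


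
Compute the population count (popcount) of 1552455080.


0b1011100100010001001010110101000 has 13 set bits

13


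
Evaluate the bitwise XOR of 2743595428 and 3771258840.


0b10100011100001111111000110100100 ^ 0b11100000110010001101011111011000 = 0b1000011010011110010011001111100 = 1129260668

1129260668


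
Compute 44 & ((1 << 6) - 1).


44 & 63 = 44

44


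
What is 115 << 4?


0b1110011 << 4 = 0b11100110000 = 1840

1840


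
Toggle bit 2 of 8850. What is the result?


8850 ^ (1 << 2) = 8850 ^ 4 = 8854

8854


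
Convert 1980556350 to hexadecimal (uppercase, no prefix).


1980556350 = 760CE43E hex

760CE43E


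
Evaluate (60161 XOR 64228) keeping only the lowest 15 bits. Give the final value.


Step 1: 60161 ^ 64228 = 4581
Step 2: 4581 & 32767 = 4581

4581


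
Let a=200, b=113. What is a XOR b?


200 ^ 113 = 185

185


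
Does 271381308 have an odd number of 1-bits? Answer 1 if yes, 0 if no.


0b10000001011001111001100111100 has 14 ones => parity 0

0


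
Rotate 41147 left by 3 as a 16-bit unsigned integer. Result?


Rotate 0b1010000010111011 left by 3 (16-bit) = 0b10111011101 = 1501

1501


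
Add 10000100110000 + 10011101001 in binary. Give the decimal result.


10000100110000 + 10011101001 = 10011000011001 = 9753

9753


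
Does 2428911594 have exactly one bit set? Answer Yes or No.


0b10010000110001100011111111101010. Multiple bits set => No

No


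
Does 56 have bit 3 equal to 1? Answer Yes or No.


0b111000, bit 3 = 1. Yes

Yes


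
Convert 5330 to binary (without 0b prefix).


5330 = 1010011010010 in binary

1010011010010


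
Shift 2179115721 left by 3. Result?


0b10000001111000101010101011001001 << 3 = 0b10000001111000101010101011001001000 = 17432925768

17432925768


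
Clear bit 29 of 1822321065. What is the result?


1822321065 & ~(1 << 29) = 1285450153

1285450153


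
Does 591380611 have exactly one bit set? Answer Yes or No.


0b100011001111111100000010000011. Multiple bits set => No

No


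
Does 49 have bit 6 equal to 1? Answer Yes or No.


0b110001, bit 6 = 0. No

No


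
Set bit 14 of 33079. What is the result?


33079 | (1 << 14) = 33079 | 16384 = 49463

49463


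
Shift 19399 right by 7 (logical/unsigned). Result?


0b100101111000111 >> 7 = 0b10010111 = 151

151


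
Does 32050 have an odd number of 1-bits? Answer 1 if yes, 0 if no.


0b111110100110010 has 9 ones => parity 1

1


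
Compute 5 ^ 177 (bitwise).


0b101 ^ 0b10110001 = 0b10110100 = 180

180


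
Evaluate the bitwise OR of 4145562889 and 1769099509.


0b11110111000110000100010100001001 | 0b1101001011100100101000011110101 = 0b11111111011110100101010111111101 = 4286207485

4286207485


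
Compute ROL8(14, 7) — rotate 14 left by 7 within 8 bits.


Rotate 0b1110 left by 7 (8-bit) = 0b111 = 7

7


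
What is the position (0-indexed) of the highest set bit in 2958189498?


0b10110000010100100110001110111010. Highest set bit at position 31

31


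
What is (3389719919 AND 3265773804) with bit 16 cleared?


Step 1: 3389719919 & 3265773804 = 3254976620
Step 2: 3254976620 & ~(1 << 16) = 3254911084

3254911084


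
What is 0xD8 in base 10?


D8 hex = 216 decimal

216


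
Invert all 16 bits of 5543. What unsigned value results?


5543 ^ 65535 = 59992

59992


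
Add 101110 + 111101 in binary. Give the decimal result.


101110 + 111101 = 1101011 = 107

107


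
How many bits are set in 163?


0b10100011 has 4 set bits

4


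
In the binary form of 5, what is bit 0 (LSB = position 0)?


0b101, position 0 = 1

1


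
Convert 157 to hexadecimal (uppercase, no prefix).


157 = 9D hex

9D


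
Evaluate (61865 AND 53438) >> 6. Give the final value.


Step 1: 61865 & 53438 = 53416
Step 2: 53416 >> 6 = 834

834


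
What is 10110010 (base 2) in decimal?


10110010 in decimal = 178

178


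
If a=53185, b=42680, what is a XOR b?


53185 ^ 42680 = 27001

27001


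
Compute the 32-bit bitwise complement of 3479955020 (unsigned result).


~0b11001111011010111110011001001100 = 0b110000100101000001100110110011 = 815012275 (32-bit unsigned)

815012275


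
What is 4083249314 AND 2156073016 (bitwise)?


0b11110011011000010111000010100010 & 0b10000000100000110001000000111000 = 0b10000000000000010001000000100000 = 2147553312

2147553312


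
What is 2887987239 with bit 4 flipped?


2887987239 ^ (1 << 4) = 2887987239 ^ 16 = 2887987255

2887987255


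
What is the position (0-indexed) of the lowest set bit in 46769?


0b1011011010110001. Lowest set bit at position 0

0


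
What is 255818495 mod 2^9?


255818495 & 511 = 255

255


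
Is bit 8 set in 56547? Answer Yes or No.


0b1101110011100011, bit 8 = 0. No

No


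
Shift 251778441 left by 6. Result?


0b1111000000011101010110001001 << 6 = 0b1111000000011101010110001001000000 = 16113820224

16113820224


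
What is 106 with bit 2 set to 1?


106 | (1 << 2) = 106 | 4 = 110

110


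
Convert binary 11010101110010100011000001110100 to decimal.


11010101110010100011000001110100 in decimal = 3586797684

3586797684


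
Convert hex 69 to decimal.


69 hex = 105 decimal

105


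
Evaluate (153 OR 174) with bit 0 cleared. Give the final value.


Step 1: 153 | 174 = 191
Step 2: 191 & ~(1 << 0) = 190

190


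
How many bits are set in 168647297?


0b1010000011010101101010000001 has 11 set bits

11


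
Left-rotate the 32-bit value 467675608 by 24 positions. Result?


Rotate 0b11011111000000010100111011000 left by 24 (32-bit) = 0b11011000000110111110000000101001 = 3625705513

3625705513


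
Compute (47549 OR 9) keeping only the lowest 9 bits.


Step 1: 47549 | 9 = 47549
Step 2: 47549 & 511 = 445

445


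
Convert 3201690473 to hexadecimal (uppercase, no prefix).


3201690473 = BED5EB69 hex

BED5EB69


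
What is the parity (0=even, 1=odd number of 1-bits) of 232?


0b11101000 has 4 ones => parity 0

0


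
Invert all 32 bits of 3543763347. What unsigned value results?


3543763347 ^ 4294967295 = 751203948

751203948


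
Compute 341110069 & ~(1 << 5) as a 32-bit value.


341110069 & ~(1 << 5) = 341110037

341110037


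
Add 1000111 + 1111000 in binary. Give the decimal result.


1000111 + 1111000 = 10111111 = 191

191


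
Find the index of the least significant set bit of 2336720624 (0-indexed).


0b10001011010001111000011011110000. Lowest set bit at position 4

4


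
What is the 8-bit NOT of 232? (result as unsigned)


~0b11101000 = 0b10111 = 23 (8-bit unsigned)

23


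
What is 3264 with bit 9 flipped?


3264 ^ (1 << 9) = 3264 ^ 512 = 3776

3776


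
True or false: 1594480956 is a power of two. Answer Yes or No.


0b1011111000010011101100100111100. Multiple bits set => No

No


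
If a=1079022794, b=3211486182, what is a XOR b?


1079022794 ^ 3211486182 = 4282119980

4282119980


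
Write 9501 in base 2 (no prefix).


9501 = 10010100011101 in binary

10010100011101


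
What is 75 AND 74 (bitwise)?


0b1001011 & 0b1001010 = 0b1001010 = 74

74


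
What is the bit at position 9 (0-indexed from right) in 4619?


0b1001000001011, position 9 = 1

1


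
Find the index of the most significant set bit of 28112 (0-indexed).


0b110110111010000. Highest set bit at position 14

14


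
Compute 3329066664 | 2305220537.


0b11000110011011011000011010101000 | 0b10001001011001101101111110111001 = 0b11001111011011111101111110111001 = 3480215481

3480215481


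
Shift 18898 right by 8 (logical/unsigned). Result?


0b100100111010010 >> 8 = 0b1001001 = 73

73


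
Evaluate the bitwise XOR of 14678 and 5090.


0b11100101010110 ^ 0b1001111100010 = 0b10101010110100 = 10932

10932


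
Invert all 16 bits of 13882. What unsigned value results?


13882 ^ 65535 = 51653

51653


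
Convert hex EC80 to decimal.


EC80 hex = 60544 decimal

60544


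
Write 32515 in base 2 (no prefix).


32515 = 111111100000011 in binary

111111100000011


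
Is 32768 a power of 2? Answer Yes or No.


0b1000000000000000. Only one bit set => Yes

Yes


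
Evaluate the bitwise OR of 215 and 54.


0b11010111 | 0b110110 = 0b11110111 = 247

247


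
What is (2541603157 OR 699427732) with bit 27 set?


Step 1: 2541603157 | 699427732 = 3221089237
Step 2: 3221089237 | (1 << 27) = 3221089237 | 134217728 = 3221089237

3221089237


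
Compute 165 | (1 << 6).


165 | (1 << 6) = 165 | 64 = 229

229


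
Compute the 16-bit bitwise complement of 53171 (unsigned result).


~0b1100111110110011 = 0b11000001001100 = 12364 (16-bit unsigned)

12364


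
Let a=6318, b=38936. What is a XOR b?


6318 ^ 38936 = 32950

32950


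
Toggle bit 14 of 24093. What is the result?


24093 ^ (1 << 14) = 24093 ^ 16384 = 7709

7709


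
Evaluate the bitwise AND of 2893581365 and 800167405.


0b10101100011110001000110000110101 & 0b101111101100011001010111101101 = 0b101100001100001000010000100101 = 741377061

741377061


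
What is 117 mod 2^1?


117 & 1 = 1

1


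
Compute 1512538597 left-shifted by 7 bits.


0b1011010001001111000000111100101 << 7 = 0b10110100010011110000001111001010000000 = 193604940416

193604940416


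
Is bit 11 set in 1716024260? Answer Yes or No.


0b1100110010010000111001111000100, bit 11 = 0. No

No


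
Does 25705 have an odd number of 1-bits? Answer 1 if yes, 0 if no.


0b110010001101001 has 7 ones => parity 1

1


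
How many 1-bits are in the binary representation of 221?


0b11011101 has 6 set bits

6


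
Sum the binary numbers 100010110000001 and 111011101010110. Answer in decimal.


100010110000001 + 111011101010110 = 1011110011010111 = 48343

48343


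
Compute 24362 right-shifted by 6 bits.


0b101111100101010 >> 6 = 0b101111100 = 380

380


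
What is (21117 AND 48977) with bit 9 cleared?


Step 1: 21117 & 48977 = 4689
Step 2: 4689 & ~(1 << 9) = 4177

4177


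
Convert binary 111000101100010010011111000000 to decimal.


111000101100010010011111000000 in decimal = 951134144

951134144


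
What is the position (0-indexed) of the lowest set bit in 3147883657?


0b10111011101000001110010010001001. Lowest set bit at position 0

0


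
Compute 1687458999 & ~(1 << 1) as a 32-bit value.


1687458999 & ~(1 << 1) = 1687458997

1687458997


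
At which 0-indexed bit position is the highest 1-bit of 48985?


0b1011111101011001. Highest set bit at position 15

15


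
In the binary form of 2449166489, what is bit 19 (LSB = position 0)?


0b10010001111110110101000010011001, position 19 = 1

1


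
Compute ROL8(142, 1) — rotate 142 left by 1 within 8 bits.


Rotate 0b10001110 left by 1 (8-bit) = 0b11101 = 29

29


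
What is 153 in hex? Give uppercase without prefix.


153 = 99 hex

99


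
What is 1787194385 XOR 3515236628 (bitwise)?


0b1101010100001100110110000010001 ^ 0b11010001100001100100000100010100 = 0b10111011000000000010110100000101 = 3137350917

3137350917


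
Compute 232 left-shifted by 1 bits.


0b11101000 << 1 = 0b111010000 = 464

464


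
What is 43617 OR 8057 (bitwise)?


0b1010101001100001 | 0b1111101111001 = 0b1011111101111001 = 49017

49017


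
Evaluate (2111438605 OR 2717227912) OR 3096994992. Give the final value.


Step 1: 2111438605 | 2717227912 = 4261281677
Step 2: 4261281677 | 3096994992 = 4261281725

4261281725


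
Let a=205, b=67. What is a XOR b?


205 ^ 67 = 142

142


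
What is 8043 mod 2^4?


8043 & 15 = 11

11


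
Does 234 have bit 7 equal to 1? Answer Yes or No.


0b11101010, bit 7 = 1. Yes

Yes


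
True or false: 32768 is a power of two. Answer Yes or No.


0b1000000000000000. Only one bit set => Yes

Yes


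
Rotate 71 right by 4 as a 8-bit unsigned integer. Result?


Rotate 0b1000111 right by 4 (8-bit) = 0b1110100 = 116

116


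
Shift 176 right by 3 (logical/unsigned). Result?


0b10110000 >> 3 = 0b10110 = 22

22


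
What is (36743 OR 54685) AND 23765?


Step 1: 36743 | 54685 = 57247
Step 2: 57247 & 23765 = 23701

23701


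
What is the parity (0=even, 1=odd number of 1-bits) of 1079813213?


0b1000000010111001010010001011101 has 13 ones => parity 1

1


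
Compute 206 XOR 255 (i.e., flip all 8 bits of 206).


206 ^ 255 = 49

49


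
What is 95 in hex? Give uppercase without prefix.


95 = 5F hex

5F


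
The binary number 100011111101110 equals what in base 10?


100011111101110 in decimal = 18414

18414


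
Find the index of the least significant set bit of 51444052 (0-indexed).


0b11000100001111100101010100. Lowest set bit at position 2

2


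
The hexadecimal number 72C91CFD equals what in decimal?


72C91CFD hex = 1925782781 decimal

1925782781


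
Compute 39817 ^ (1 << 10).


39817 ^ (1 << 10) = 39817 ^ 1024 = 40841

40841


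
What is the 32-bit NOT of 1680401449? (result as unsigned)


~0b1100100001010001110010000101001 = 0b10011011110101110001101111010110 = 2614565846 (32-bit unsigned)

2614565846


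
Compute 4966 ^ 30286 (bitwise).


0b1001101100110 ^ 0b111011001001110 = 0b110010100101000 = 25896

25896


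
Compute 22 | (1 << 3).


22 | (1 << 3) = 22 | 8 = 30

30


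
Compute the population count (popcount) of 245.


0b11110101 has 6 set bits

6


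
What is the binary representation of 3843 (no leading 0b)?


3843 = 111100000011 in binary

111100000011


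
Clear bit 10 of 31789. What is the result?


31789 & ~(1 << 10) = 30765

30765


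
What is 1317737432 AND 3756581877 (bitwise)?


0b1001110100010110001001111011000 & 0b11011111111010001110001111110101 = 0b1001110100010000000001111010000 = 1317536720

1317536720


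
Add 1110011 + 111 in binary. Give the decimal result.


1110011 + 111 = 1111010 = 122

122


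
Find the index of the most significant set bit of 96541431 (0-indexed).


0b101110000010001101011110111. Highest set bit at position 26

26


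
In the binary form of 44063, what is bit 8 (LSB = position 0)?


0b1010110000011111, position 8 = 0

0


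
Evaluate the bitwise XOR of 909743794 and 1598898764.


0b110110001110011001011010110010 ^ 0b1011111010011010100001001001100 = 0b1101001011101001101010011111110 = 1769264382

1769264382


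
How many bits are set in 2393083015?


0b10001110101000111000110010000111 has 15 set bits

15


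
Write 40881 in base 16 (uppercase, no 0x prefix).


40881 = 9FB1 hex

9FB1


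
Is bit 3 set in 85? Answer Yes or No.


0b1010101, bit 3 = 0. No

No


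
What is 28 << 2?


0b11100 << 2 = 0b1110000 = 112

112


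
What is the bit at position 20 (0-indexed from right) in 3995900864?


0b11101110001011001001101111000000, position 20 = 0

0


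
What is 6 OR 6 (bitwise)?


0b110 | 0b110 = 0b110 = 6

6


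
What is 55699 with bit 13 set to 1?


55699 | (1 << 13) = 55699 | 8192 = 63891

63891


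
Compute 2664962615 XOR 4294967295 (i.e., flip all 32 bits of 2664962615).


2664962615 ^ 4294967295 = 1630004680

1630004680


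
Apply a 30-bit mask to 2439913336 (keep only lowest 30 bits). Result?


2439913336 & 1073741823 = 292429688

292429688


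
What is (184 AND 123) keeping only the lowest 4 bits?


Step 1: 184 & 123 = 56
Step 2: 56 & 15 = 8

8


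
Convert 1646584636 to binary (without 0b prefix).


1646584636 = 1100010001001001110001100111100 in binary

1100010001001001110001100111100


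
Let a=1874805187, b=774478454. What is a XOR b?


1874805187 ^ 774478454 = 1100405685

1100405685


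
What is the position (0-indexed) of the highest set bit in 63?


0b111111. Highest set bit at position 5

5


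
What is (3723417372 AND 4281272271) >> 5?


Step 1: 3723417372 & 4281272271 = 3710781196
Step 2: 3710781196 >> 5 = 115961912

115961912


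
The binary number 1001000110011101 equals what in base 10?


1001000110011101 in decimal = 37277

37277


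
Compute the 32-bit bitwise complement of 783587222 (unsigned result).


~0b101110101101001001011110010110 = 0b11010001010010110110100001101001 = 3511380073 (32-bit unsigned)

3511380073


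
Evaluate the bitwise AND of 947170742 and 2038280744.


0b111000011101001010110110110110 & 0b1111001011111011011001000101000 = 0b111000011101001010000000100000 = 947167264

947167264


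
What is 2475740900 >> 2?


0b10010011100100001100111011100100 >> 2 = 0b100100111001000011001110111001 = 618935225

618935225


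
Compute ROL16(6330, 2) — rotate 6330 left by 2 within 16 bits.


Rotate 0b1100010111010 left by 2 (16-bit) = 0b110001011101000 = 25320

25320


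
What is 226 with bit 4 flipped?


226 ^ (1 << 4) = 226 ^ 16 = 242

242


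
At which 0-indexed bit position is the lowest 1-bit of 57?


0b111001. Lowest set bit at position 0

0


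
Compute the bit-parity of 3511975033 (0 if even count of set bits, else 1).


0b11010001010101000111110001111001 has 17 ones => parity 1

1


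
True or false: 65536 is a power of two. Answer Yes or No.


0b10000000000000000. Only one bit set => Yes

Yes


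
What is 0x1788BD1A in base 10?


1788BD1A hex = 394837274 decimal

394837274


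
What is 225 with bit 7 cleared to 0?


225 & ~(1 << 7) = 97

97


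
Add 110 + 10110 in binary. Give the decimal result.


110 + 10110 = 11100 = 28

28


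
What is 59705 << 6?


0b1110100100111001 << 6 = 0b1110100100111001000000 = 3821120

3821120


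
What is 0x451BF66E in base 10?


451BF66E hex = 1159460462 decimal

1159460462


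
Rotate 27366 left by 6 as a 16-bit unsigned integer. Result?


Rotate 0b110101011100110 left by 6 (16-bit) = 0b1011100110011010 = 47514

47514


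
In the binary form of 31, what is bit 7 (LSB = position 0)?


0b11111, position 7 = 0

0


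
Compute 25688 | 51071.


0b110010001011000 | 0b1100011101111111 = 0b1110011101111111 = 59263

59263


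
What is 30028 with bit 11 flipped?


30028 ^ (1 << 11) = 30028 ^ 2048 = 32076

32076


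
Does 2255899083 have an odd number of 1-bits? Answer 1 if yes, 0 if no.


0b10000110011101100100100111001011 has 16 ones => parity 0

0


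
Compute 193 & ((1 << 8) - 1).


193 & 255 = 193

193


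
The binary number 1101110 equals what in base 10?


1101110 in decimal = 110

110


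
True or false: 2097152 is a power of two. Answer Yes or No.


0b1000000000000000000000. Only one bit set => Yes

Yes


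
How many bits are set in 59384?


0b1110011111111000 has 11 set bits

11


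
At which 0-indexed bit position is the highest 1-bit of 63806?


0b1111100100111110. Highest set bit at position 15

15


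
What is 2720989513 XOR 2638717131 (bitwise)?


0b10100010001011110000000101001001 ^ 0b10011101010001111010000011001011 = 0b111111011010001010000110000010 = 1063821698

1063821698


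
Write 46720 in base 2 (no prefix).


46720 = 1011011010000000 in binary

1011011010000000


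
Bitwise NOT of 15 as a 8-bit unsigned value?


~0b1111 = 0b11110000 = 240 (8-bit unsigned)

240


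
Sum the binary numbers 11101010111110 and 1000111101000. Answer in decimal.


11101010111110 + 1000111101000 = 100110010100110 = 19622

19622


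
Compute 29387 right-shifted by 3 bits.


0b111001011001011 >> 3 = 0b111001011001 = 3673

3673


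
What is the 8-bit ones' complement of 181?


181 ^ 255 = 74

74


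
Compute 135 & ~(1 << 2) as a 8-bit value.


135 & ~(1 << 2) = 131

131


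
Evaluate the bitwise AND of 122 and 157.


0b1111010 & 0b10011101 = 0b11000 = 24

24


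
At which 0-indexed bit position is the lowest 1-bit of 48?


0b110000. Lowest set bit at position 4

4


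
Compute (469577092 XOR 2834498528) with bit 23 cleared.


Step 1: 469577092 ^ 2834498528 = 3004051044
Step 2: 3004051044 & ~(1 << 23) = 3004051044

3004051044


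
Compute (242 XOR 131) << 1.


Step 1: 242 ^ 131 = 113
Step 2: 113 << 1 = 226

226


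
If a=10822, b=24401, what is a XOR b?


10822 ^ 24401 = 29975

29975


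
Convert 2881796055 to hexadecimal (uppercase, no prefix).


2881796055 = ABC4B7D7 hex

ABC4B7D7


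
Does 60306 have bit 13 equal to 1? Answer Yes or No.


0b1110101110010010, bit 13 = 1. Yes

Yes


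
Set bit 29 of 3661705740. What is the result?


3661705740 | (1 << 29) = 3661705740 | 536870912 = 4198576652

4198576652


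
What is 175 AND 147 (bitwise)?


0b10101111 & 0b10010011 = 0b10000011 = 131

131


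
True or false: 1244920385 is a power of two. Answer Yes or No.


0b1001010001100111111101001000001. Multiple bits set => No

No


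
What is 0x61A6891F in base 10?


61A6891F hex = 1638304031 decimal

1638304031


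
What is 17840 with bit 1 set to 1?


17840 | (1 << 1) = 17840 | 2 = 17842

17842


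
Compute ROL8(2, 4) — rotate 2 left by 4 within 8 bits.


Rotate 0b10 left by 4 (8-bit) = 0b100000 = 32

32


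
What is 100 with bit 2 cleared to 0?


100 & ~(1 << 2) = 96

96


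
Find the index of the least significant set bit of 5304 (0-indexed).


0b1010010111000. Lowest set bit at position 3

3


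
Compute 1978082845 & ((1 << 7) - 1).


1978082845 & 127 = 29

29


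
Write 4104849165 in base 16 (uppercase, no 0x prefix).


4104849165 = F4AB070D hex

F4AB070D


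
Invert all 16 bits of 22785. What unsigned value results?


22785 ^ 65535 = 42750

42750


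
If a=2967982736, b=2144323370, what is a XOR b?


2967982736 ^ 2144323370 = 3475510714

3475510714


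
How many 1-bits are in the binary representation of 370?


0b101110010 has 5 set bits

5


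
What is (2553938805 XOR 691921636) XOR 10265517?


Step 1: 2553938805 ^ 691921636 = 2970083729
Step 2: 2970083729 ^ 10265517 = 2979742268

2979742268


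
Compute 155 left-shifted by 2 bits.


0b10011011 << 2 = 0b1001101100 = 620

620


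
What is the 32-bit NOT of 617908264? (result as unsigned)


~0b100100110101001000100000101000 = 0b11011011001010110111011111010111 = 3677059031 (32-bit unsigned)

3677059031


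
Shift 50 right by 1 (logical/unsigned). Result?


0b110010 >> 1 = 0b11001 = 25

25


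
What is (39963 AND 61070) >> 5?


Step 1: 39963 & 61070 = 35850
Step 2: 35850 >> 5 = 1120

1120


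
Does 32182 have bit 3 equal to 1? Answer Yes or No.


0b111110110110110, bit 3 = 0. No

No


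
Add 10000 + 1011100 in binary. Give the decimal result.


10000 + 1011100 = 1101100 = 108

108


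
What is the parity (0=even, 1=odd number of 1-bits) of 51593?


0b1100100110001001 has 7 ones => parity 1

1


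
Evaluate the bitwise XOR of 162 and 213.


0b10100010 ^ 0b11010101 = 0b1110111 = 119

119


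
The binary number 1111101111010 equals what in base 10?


1111101111010 in decimal = 8058

8058


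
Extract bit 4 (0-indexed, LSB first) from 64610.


0b1111110001100010, position 4 = 0

0


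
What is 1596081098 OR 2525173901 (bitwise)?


0b1011111001000100100001111001010 | 0b10010110100000110001100010001101 = 0b11011111101000110101101111001111 = 3752025039

3752025039


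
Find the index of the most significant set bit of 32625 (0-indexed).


0b111111101110001. Highest set bit at position 14

14


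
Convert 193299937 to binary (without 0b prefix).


193299937 = 1011100001011000010111100001 in binary

1011100001011000010111100001


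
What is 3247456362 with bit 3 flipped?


3247456362 ^ (1 << 3) = 3247456362 ^ 8 = 3247456354

3247456354


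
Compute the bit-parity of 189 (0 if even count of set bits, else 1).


0b10111101 has 6 ones => parity 0

0


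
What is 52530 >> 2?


0b1100110100110010 >> 2 = 0b11001101001100 = 13132

13132


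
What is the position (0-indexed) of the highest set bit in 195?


0b11000011. Highest set bit at position 7

7


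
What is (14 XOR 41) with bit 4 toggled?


Step 1: 14 ^ 41 = 39
Step 2: 39 ^ (1 << 4) = 39 ^ 16 = 55

55


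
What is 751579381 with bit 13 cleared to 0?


751579381 & ~(1 << 13) = 751571189

751571189


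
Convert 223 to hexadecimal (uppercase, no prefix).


223 = DF hex

DF


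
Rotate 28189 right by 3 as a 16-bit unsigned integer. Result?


Rotate 0b110111000011101 right by 3 (16-bit) = 0b1010110111000011 = 44483

44483


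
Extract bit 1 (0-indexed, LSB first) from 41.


0b101001, position 1 = 0

0


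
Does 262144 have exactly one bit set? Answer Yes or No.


0b1000000000000000000. Only one bit set => Yes

Yes


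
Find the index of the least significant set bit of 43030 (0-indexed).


0b1010100000010110. Lowest set bit at position 1

1


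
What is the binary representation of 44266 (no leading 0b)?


44266 = 1010110011101010 in binary

1010110011101010


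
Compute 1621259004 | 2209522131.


0b1100000101000100111001011111100 | 0b10000011101100101010000111010011 = 0b11100011101100101111001111111111 = 3820155903

3820155903


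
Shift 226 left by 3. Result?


0b11100010 << 3 = 0b11100010000 = 1808

1808


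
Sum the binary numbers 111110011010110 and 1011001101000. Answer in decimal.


111110011010110 + 1011001101000 = 1001001100111110 = 37694

37694


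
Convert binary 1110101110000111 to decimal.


1110101110000111 in decimal = 60295

60295


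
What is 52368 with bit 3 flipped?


52368 ^ (1 << 3) = 52368 ^ 8 = 52376

52376


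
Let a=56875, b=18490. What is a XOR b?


56875 ^ 18490 = 38417

38417


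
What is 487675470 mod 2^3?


487675470 & 7 = 6

6


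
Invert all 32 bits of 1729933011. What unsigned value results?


1729933011 ^ 4294967295 = 2565034284

2565034284


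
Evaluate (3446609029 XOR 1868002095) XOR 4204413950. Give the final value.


Step 1: 3446609029 ^ 1868002095 = 2721605546
Step 2: 2721605546 ^ 4204413950 = 1487021140

1487021140


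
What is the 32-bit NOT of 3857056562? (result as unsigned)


~0b11100101111001100000001100110010 = 0b11010000110011111110011001101 = 437910733 (32-bit unsigned)

437910733


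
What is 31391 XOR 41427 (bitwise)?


0b111101010011111 ^ 0b1010000111010011 = 0b1101101101001100 = 56140

56140


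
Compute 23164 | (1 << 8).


23164 | (1 << 8) = 23164 | 256 = 23420

23420


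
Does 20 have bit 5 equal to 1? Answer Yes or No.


0b10100, bit 5 = 0. No

No


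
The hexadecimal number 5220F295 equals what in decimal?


5220F295 hex = 1377890965 decimal

1377890965


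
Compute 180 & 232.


0b10110100 & 0b11101000 = 0b10100000 = 160

160


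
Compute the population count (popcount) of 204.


0b11001100 has 4 set bits

4


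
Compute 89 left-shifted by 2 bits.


0b1011001 << 2 = 0b101100100 = 356

356


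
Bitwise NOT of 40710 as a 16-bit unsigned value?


~0b1001111100000110 = 0b110000011111001 = 24825 (16-bit unsigned)

24825


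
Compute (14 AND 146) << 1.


Step 1: 14 & 146 = 2
Step 2: 2 << 1 = 4

4


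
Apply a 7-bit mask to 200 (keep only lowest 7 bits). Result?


200 & 127 = 72

72


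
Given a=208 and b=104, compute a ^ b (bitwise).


208 ^ 104 = 184

184


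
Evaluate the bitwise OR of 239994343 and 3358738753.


0b1110010011100000010111100111 | 0b11001000001100100100100101000001 = 0b11001110011111100100110111100111 = 3464383975

3464383975


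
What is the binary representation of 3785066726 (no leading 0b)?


3785066726 = 11100001100110111000100011100110 in binary

11100001100110111000100011100110


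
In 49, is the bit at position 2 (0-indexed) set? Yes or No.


0b110001, bit 2 = 0. No

No


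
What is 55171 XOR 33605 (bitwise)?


0b1101011110000011 ^ 0b1000001101000101 = 0b101010011000110 = 21702

21702


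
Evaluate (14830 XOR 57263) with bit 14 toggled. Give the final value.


Step 1: 14830 ^ 57263 = 58945
Step 2: 58945 ^ (1 << 14) = 58945 ^ 16384 = 42561

42561


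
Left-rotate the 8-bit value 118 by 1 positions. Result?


Rotate 0b1110110 left by 1 (8-bit) = 0b11101100 = 236

236


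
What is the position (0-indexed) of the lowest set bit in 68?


0b1000100. Lowest set bit at position 2

2


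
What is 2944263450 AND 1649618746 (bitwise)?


0b10101111011111011110010100011010 & 0b1100010010100110010111100111010 = 0b100010010100010010010100011010 = 575743258

575743258


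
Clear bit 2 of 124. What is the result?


124 & ~(1 << 2) = 120

120


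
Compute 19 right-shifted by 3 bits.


0b10011 >> 3 = 0b10 = 2

2


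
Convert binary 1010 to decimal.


1010 in decimal = 10

10


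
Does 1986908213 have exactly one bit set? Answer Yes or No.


0b1110110011011011101000000110101. Multiple bits set => No

No


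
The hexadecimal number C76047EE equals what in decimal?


C76047EE hex = 3344975854 decimal

3344975854


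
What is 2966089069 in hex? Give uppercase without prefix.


2966089069 = B0CAED6D hex

B0CAED6D


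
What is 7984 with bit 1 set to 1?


7984 | (1 << 1) = 7984 | 2 = 7986

7986


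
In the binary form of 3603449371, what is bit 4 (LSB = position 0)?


0b11010110110010000100011000011011, position 4 = 1

1


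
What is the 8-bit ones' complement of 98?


98 ^ 255 = 157

157


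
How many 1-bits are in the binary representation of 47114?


0b1011100000001010 has 6 set bits

6


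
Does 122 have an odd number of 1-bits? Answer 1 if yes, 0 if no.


0b1111010 has 5 ones => parity 1

1


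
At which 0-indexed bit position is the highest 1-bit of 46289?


0b1011010011010001. Highest set bit at position 15

15


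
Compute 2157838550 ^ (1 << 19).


2157838550 ^ (1 << 19) = 2157838550 ^ 524288 = 2157314262

2157314262


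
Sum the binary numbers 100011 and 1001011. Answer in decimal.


100011 + 1001011 = 1101110 = 110

110


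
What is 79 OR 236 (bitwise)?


0b1001111 | 0b11101100 = 0b11101111 = 239

239


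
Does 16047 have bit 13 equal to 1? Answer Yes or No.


0b11111010101111, bit 13 = 1. Yes

Yes


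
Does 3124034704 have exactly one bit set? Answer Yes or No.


0b10111010001101001111110010010000. Multiple bits set => No

No


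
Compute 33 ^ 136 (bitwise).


0b100001 ^ 0b10001000 = 0b10101001 = 169

169


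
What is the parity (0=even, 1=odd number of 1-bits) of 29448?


0b111001100001000 has 6 ones => parity 0

0


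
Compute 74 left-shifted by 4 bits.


0b1001010 << 4 = 0b10010100000 = 1184

1184


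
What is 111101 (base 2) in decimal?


111101 in decimal = 61

61


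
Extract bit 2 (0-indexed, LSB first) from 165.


0b10100101, position 2 = 1

1


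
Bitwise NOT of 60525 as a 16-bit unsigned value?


~0b1110110001101101 = 0b1001110010010 = 5010 (16-bit unsigned)

5010


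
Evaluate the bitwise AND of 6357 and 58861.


0b1100011010101 & 0b1110010111101101 = 0b11000101 = 197

197


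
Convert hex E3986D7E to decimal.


E3986D7E hex = 3818417534 decimal

3818417534


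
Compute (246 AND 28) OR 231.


Step 1: 246 & 28 = 20
Step 2: 20 | 231 = 247

247


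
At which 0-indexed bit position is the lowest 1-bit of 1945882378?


0b1110011111110111100111100001010. Lowest set bit at position 1

1


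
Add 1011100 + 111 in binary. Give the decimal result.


1011100 + 111 = 1100011 = 99

99


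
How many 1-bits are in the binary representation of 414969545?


0b11000101110111110111011001001 has 18 set bits

18


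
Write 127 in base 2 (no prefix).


127 = 1111111 in binary

1111111


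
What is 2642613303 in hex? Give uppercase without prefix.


2642613303 = 9D831437 hex

9D831437


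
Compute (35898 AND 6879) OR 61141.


Step 1: 35898 & 6879 = 2074
Step 2: 2074 | 61141 = 61151

61151


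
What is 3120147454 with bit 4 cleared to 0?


3120147454 & ~(1 << 4) = 3120147438

3120147438


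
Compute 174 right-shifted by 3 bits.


0b10101110 >> 3 = 0b10101 = 21

21


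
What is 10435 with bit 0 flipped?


10435 ^ (1 << 0) = 10435 ^ 1 = 10434

10434


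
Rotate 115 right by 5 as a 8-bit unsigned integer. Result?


Rotate 0b1110011 right by 5 (8-bit) = 0b10011011 = 155

155


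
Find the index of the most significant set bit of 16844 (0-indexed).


0b100000111001100. Highest set bit at position 14

14
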